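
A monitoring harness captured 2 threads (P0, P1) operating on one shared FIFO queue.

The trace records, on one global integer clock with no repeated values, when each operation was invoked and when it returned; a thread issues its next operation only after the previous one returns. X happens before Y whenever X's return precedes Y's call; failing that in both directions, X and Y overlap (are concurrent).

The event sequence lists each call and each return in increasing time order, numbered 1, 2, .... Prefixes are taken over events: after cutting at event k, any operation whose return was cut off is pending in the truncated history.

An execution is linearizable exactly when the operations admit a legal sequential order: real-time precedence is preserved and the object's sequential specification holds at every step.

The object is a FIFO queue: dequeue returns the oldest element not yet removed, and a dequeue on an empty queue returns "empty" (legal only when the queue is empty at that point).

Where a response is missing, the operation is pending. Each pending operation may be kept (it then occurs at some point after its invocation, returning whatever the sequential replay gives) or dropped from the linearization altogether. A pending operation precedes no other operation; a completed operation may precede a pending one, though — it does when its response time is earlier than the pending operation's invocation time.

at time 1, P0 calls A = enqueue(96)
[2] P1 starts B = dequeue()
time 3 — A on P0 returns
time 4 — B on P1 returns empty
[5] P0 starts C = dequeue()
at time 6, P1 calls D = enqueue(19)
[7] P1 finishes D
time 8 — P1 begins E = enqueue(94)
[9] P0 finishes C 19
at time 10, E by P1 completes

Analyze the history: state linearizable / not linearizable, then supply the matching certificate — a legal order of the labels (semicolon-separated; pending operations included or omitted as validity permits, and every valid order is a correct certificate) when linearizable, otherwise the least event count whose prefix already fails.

prefix check: 1..8 passes, 1..9 fails once C's time-9 response joins
real-time-consistent orders of the 4 completed operations: 4 — all fail the FIFO queue replay
every completion of the 1 pending operation (E) was checked; none linearizes
sample order A, B, C, D (pending dropped) stalls at step 2 — B dequeue() → empty has no legal effect
sample order A, B, D, C (pending dropped) stalls at step 2 — B dequeue() → empty has no legal effect

not linearizable — minimal violating prefix: 9 events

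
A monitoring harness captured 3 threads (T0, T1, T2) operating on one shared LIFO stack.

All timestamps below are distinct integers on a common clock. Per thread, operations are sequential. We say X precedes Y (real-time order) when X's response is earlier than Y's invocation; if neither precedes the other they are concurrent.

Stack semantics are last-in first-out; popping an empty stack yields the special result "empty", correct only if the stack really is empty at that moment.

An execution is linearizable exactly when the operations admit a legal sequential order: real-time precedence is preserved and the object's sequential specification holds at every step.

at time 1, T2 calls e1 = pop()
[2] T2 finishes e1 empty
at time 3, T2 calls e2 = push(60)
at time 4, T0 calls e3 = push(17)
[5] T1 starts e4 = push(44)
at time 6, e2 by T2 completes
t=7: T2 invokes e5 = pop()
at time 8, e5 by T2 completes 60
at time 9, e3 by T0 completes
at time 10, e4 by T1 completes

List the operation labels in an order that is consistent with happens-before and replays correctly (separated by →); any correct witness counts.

e1 → e2 → e5 → e3 → e4

step 1: e1 pop() → empty — stack <>
step 2: e2 push(60) — stack <60>
step 3: e5 pop() → 60 — stack <>
step 4: e3 push(17) — stack <17>
step 5: e4 push(44) — stack <17,44>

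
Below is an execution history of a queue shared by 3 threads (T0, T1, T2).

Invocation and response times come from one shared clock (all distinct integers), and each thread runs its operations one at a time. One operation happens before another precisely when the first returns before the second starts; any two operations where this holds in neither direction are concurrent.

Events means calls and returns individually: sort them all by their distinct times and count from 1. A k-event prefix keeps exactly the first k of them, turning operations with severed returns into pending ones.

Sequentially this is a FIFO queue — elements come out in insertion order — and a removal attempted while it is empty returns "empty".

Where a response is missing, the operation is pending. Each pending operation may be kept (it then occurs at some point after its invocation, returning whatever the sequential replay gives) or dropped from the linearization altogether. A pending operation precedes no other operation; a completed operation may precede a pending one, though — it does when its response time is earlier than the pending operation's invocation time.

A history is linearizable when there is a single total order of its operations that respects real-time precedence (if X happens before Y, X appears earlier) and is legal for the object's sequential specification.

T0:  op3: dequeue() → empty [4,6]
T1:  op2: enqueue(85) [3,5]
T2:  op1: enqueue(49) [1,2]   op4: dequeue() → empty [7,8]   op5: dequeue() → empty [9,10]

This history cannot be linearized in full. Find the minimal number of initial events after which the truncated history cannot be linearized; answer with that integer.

6

events 1..5 are still linearizable — one witness is op1, op2:
1. op1 enqueue(49), leaving queue <49>
2. op2 enqueue(85), leaving queue <49,85>
with event 6 included (op3 responding at time 6), all real-time-consistent orders fail
sample order op1, op2, op3 stalls at step 3 — op3 dequeue() → empty has no legal effect
sample order op1, op3, op2 stalls at step 2 — op3 dequeue() → empty has no legal effect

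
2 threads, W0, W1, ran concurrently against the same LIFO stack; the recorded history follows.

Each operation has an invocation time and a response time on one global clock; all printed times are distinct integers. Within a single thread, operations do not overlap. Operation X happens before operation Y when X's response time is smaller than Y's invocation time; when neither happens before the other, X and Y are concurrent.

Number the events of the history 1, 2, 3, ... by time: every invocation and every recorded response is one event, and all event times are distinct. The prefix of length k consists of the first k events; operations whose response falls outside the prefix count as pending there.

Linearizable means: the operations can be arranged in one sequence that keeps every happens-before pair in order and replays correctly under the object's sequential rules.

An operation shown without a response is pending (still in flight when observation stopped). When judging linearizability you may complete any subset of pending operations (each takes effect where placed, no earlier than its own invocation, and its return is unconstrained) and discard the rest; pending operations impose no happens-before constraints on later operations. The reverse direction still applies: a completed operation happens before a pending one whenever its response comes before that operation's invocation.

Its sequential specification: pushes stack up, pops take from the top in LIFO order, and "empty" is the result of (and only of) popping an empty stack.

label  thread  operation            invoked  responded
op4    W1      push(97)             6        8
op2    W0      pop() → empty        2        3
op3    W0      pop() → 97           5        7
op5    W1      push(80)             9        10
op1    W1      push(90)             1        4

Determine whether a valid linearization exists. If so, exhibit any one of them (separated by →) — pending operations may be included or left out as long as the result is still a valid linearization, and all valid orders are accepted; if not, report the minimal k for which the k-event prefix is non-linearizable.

linearizable — witness: op2 → op1 → op4 → op3 → op5

after step 1 (op2 pop() → empty): stack <>
after step 2 (op1 push(90)): stack <90>
after step 3 (op4 push(97)): stack <90,97>
after step 4 (op3 pop() → 97): stack <90>
after step 5 (op5 push(80)): stack <90,80>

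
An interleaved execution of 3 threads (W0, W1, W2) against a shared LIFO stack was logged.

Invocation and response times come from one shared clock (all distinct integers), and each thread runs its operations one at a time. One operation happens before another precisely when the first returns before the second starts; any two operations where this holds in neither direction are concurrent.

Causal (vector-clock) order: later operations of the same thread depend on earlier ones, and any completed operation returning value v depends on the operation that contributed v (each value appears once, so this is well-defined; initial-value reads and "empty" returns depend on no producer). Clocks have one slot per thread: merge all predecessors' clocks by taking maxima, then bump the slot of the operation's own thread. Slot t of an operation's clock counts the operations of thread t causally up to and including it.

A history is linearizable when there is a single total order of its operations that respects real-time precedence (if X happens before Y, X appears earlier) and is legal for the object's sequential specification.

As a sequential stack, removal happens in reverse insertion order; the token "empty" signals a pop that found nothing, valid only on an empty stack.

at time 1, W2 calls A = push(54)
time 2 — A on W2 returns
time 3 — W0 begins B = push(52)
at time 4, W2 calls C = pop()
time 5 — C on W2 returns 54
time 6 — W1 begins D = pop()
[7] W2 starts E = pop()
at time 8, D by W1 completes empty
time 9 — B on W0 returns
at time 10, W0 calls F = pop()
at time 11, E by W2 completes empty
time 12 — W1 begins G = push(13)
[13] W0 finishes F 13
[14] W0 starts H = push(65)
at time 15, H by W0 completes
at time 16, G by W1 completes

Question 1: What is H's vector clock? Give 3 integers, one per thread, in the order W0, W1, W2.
(3, 2, 0)

invoked at 1, A has no predecessors; its own W2 bump gives (0, 0, 1)
invoked at 6, D has no predecessors; its own W1 bump gives (0, 1, 0)
invoked at 3, B has no predecessors; its own W0 bump gives (1, 0, 0)
C (invocation 4): componentwise max over VC(A)=(0, 0, 1), +1 at W2, giving (0, 0, 2)
G (invocation 12): componentwise max over VC(D)=(0, 1, 0), +1 at W1, giving (0, 2, 0)
E (invocation 7): componentwise max over VC(C)=(0, 0, 2), +1 at W2, giving (0, 0, 3)
F (invocation 10): componentwise max over VC(B)=(1, 0, 0), VC(G)=(0, 2, 0), +1 at W0, giving (2, 2, 0)
H (invocation 14): componentwise max over VC(F)=(2, 2, 0), +1 at W0, giving (3, 2, 0)
target: VC(H) = (3, 2, 0)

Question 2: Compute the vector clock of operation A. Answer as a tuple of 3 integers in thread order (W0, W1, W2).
(0, 0, 1)

no predecessors for A (invoked 1): W2 increments from zero → (0, 0, 1)
no predecessors for D (invoked 6): W1 increments from zero → (0, 1, 0)
no predecessors for B (invoked 3): W0 increments from zero → (1, 0, 0)
merge at C (invoked 4): VC(A)=(0, 0, 1), own-thread bump on W2 → (0, 0, 2)
merge at G (invoked 12): VC(D)=(0, 1, 0), own-thread bump on W1 → (0, 2, 0)
merge at E (invoked 7): VC(C)=(0, 0, 2), own-thread bump on W2 → (0, 0, 3)
merge at F (invoked 10): VC(B)=(1, 0, 0), VC(G)=(0, 2, 0), own-thread bump on W0 → (2, 2, 0)
merge at H (invoked 14): VC(F)=(2, 2, 0), own-thread bump on W0 → (3, 2, 0)
target: VC(A) = (0, 0, 1)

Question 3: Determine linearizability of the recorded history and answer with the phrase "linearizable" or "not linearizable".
linearizable

witness order: A, C, D, E, B, G, F, H
1. A push(54), leaving stack <54>
2. C pop() → 54, leaving stack <>
3. D pop() → empty, leaving stack <>
4. E pop() → empty, leaving stack <>
5. B push(52), leaving stack <52>
6. G push(13), leaving stack <52,13>
7. F pop() → 13, leaving stack <52>
8. H push(65), leaving stack <52,65>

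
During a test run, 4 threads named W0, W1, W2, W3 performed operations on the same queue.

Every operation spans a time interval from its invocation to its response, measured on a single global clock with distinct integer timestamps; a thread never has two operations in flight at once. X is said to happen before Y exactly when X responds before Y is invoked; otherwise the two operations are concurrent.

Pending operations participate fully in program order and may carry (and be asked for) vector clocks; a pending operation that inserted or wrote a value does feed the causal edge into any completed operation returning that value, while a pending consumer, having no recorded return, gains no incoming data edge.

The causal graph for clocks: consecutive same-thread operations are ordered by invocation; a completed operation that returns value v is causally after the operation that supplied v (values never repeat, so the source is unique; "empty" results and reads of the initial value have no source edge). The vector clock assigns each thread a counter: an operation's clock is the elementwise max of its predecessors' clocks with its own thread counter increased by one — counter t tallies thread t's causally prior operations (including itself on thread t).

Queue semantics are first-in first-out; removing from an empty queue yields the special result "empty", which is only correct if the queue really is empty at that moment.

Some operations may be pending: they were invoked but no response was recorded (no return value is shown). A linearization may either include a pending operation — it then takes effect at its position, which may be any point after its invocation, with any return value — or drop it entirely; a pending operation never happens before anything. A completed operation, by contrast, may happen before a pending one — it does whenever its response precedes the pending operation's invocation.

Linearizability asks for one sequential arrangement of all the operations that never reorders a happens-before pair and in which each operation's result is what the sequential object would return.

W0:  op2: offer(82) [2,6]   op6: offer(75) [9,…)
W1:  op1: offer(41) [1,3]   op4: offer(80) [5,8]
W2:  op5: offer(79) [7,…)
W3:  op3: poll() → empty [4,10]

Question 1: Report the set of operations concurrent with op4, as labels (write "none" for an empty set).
op2, op3, op5

overlap test against op4 [5,8]: concurrent iff the interval meets 5..8
op1 [1,3]: before
op2 [2,6]: concurrent
op3 [4,10]: concurrent
op5 [7,…): concurrent
op6 [9,…): after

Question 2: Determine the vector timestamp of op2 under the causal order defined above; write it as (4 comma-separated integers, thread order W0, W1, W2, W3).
(1, 0, 0, 0)

VC(op3, invoked at 4): no causal predecessors; +1 on W3 → (0, 0, 0, 1)
VC(op5, invoked at 7): no causal predecessors; +1 on W2 → (0, 0, 1, 0)
VC(op1, invoked at 1): no causal predecessors; +1 on W1 → (0, 1, 0, 0)
VC(op2, invoked at 2): no causal predecessors; +1 on W0 → (1, 0, 0, 0)
merge at op4 (invoked 5): VC(op1)=(0, 1, 0, 0), own-thread bump on W1 → (0, 2, 0, 0)
merge at op6 (invoked 9): VC(op2)=(1, 0, 0, 0), own-thread bump on W0 → (2, 0, 0, 0)
target: VC(op2) = (1, 0, 0, 0)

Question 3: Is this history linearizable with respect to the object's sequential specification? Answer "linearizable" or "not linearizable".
not linearizable

already the first 10 events (up to op3's response at time 10) admit no linearization; the first 9 still do
the 4 completed operations admit 8 real-time orders; each fails the queue replay
no escape via the 2 pending operations (op5, op6): every completion choice fails
one such order, op1, op2, op3, op4 (pending dropped), breaks at step 3 where op3 poll() → empty is illegal
one such order, op1, op2, op4, op3 (pending dropped), breaks at step 4 where op3 poll() → empty is illegal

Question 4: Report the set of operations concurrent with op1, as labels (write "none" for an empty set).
op2

op1 spans [1,3]; an op avoiding the whole window 1..3 is ordered, any other is concurrent
op2 [2,6]: concurrent
op3 [4,10]: after
op4 [5,8]: after
op5 [7,…): after
op6 [9,…): after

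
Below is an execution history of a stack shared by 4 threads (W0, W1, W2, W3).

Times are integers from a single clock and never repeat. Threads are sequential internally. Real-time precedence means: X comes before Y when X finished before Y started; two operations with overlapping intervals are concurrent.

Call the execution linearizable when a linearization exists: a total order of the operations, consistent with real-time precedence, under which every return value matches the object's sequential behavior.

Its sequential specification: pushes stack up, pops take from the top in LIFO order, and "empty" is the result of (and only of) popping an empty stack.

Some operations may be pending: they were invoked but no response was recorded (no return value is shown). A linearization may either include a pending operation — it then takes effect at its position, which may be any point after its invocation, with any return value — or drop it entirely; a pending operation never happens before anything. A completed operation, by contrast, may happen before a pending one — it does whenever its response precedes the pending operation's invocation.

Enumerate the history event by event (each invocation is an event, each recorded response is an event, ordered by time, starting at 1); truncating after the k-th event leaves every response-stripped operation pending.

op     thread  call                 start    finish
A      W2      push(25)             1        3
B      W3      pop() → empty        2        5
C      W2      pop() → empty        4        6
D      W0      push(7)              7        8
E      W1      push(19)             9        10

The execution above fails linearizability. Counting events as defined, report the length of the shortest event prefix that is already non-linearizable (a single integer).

events 1..5 are linearizable, e.g. via A, C, B:
after step 1 (A push(25)): stack <25>
after step 2 (C pop() (pending, included)): stack <>
after step 3 (B pop() → empty): stack <>
with event 6 included (C responding at time 6), all real-time-consistent orders fail
sample order A, B, C stalls at step 2 — B pop() → empty has no legal effect
sample order A, C, B stalls at step 2 — C pop() → empty has no legal effect

6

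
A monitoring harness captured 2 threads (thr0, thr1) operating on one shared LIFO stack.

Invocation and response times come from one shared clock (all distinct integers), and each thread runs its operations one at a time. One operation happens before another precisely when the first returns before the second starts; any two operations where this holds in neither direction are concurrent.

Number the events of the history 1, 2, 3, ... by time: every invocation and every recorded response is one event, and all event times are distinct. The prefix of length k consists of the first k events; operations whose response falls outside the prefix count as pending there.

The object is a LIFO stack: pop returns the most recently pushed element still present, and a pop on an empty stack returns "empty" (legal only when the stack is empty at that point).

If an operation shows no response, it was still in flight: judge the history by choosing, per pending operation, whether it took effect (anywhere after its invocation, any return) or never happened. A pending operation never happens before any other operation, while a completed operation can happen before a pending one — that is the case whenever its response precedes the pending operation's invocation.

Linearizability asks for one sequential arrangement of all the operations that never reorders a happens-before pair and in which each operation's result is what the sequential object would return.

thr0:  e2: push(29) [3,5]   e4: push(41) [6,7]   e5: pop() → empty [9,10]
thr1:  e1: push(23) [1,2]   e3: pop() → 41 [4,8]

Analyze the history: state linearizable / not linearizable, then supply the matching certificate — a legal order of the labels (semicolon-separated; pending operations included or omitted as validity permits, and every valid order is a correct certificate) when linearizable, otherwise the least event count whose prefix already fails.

the violation lands at event 10, e5's response at time 10: events 1..9 linearize, events 1..10 do not
5 completed operations, 3 real-time-consistent orders — every LIFO stack replay fails
e.g. e1, e2, e3, e4, e5: illegal at step 3, since e3 pop() → 41 cannot apply there
e.g. e1, e2, e4, e3, e5: illegal at step 5, since e5 pop() → empty cannot apply there

not linearizable — minimal violating prefix: 10 events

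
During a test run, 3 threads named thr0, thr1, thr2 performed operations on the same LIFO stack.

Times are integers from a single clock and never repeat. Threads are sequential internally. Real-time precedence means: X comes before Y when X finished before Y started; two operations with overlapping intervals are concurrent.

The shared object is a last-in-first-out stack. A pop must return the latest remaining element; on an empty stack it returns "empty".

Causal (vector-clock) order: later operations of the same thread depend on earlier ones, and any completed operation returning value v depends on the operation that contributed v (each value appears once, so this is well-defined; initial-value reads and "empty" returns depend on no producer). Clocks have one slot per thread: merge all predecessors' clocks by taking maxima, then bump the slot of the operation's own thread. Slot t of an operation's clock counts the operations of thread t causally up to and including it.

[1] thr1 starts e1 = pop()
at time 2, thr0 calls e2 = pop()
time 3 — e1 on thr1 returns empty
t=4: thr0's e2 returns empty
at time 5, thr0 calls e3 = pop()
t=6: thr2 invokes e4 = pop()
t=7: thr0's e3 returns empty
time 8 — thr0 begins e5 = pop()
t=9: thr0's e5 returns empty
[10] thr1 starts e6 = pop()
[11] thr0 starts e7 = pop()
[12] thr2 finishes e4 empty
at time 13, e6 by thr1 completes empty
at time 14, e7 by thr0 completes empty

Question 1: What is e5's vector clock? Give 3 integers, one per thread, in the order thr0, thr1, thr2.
(3, 0, 0)

root op e4, invoked 6: fresh clock plus thr2's own tick → (0, 0, 1)
root op e1, invoked 1: fresh clock plus thr1's own tick → (0, 1, 0)
root op e2, invoked 2: fresh clock plus thr0's own tick → (1, 0, 0)
invoked at 10, e6 merges VC(e1)=(0, 1, 0) and bumps thr1's slot → (0, 2, 0)
invoked at 5, e3 merges VC(e2)=(1, 0, 0) and bumps thr0's slot → (2, 0, 0)
invoked at 8, e5 merges VC(e3)=(2, 0, 0) and bumps thr0's slot → (3, 0, 0)
invoked at 11, e7 merges VC(e5)=(3, 0, 0) and bumps thr0's slot → (4, 0, 0)
target: VC(e5) = (3, 0, 0)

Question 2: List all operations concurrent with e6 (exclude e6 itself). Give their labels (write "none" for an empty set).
e4, e7

e6 runs from 10 to 13; window-overlapping ops are concurrent
e1 [1,3]: before
e2 [2,4]: before
e3 [5,7]: before
e4 [6,12]: concurrent
e5 [8,9]: before
e7 [11,14]: concurrent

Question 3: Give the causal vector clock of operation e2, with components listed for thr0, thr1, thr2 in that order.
(1, 0, 0)

invoked at 6, e4 has no predecessors; its own thr2 bump gives (0, 0, 1)
invoked at 1, e1 has no predecessors; its own thr1 bump gives (0, 1, 0)
invoked at 2, e2 has no predecessors; its own thr0 bump gives (1, 0, 0)
e6 (invocation 10): componentwise max over VC(e1)=(0, 1, 0), +1 at thr1, giving (0, 2, 0)
e3 (invocation 5): componentwise max over VC(e2)=(1, 0, 0), +1 at thr0, giving (2, 0, 0)
e5 (invocation 8): componentwise max over VC(e3)=(2, 0, 0), +1 at thr0, giving (3, 0, 0)
e7 (invocation 11): componentwise max over VC(e5)=(3, 0, 0), +1 at thr0, giving (4, 0, 0)
target: VC(e2) = (1, 0, 0)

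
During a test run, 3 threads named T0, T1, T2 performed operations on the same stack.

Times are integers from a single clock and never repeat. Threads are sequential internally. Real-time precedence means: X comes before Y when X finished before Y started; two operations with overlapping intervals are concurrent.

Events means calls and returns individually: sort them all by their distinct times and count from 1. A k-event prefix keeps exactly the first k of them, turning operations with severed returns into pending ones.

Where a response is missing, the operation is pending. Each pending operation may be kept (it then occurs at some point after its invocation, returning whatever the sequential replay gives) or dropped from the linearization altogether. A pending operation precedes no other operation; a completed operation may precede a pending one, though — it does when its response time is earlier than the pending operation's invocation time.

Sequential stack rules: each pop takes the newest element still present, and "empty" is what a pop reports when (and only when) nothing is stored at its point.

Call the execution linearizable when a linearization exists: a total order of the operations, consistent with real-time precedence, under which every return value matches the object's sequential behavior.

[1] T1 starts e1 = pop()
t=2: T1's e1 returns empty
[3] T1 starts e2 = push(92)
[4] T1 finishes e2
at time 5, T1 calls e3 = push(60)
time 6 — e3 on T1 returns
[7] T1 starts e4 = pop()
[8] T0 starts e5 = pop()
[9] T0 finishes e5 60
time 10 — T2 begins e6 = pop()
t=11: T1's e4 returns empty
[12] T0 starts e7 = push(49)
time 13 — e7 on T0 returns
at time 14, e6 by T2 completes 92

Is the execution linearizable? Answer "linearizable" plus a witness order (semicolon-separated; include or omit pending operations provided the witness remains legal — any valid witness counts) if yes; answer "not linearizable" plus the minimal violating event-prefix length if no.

linearizable — witness: e1; e2; e3; e5; e6; e4; e7

step 1: e1 pop() → empty — stack <>
step 2: e2 push(92) — stack <92>
step 3: e3 push(60) — stack <92,60>
step 4: e5 pop() → 60 — stack <92>
step 5: e6 pop() → 92 — stack <>
step 6: e4 pop() → empty — stack <>
step 7: e7 push(49) — stack <49>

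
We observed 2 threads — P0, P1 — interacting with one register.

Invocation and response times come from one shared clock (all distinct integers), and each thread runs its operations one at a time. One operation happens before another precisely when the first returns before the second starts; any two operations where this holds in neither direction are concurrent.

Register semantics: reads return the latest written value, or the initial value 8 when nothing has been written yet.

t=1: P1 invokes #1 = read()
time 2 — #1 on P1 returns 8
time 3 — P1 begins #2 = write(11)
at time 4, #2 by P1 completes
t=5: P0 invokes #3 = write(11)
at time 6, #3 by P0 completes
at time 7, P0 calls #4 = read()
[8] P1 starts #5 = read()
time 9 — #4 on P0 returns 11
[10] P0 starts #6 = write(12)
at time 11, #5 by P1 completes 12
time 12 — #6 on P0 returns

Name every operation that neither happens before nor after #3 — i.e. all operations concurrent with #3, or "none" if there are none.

concurrent with #3 ([5,6]): every op whose interval crosses 5..6
#1 [1,2]: before
#2 [3,4]: before
#4 [7,9]: after
#5 [8,11]: after
#6 [10,12]: after

none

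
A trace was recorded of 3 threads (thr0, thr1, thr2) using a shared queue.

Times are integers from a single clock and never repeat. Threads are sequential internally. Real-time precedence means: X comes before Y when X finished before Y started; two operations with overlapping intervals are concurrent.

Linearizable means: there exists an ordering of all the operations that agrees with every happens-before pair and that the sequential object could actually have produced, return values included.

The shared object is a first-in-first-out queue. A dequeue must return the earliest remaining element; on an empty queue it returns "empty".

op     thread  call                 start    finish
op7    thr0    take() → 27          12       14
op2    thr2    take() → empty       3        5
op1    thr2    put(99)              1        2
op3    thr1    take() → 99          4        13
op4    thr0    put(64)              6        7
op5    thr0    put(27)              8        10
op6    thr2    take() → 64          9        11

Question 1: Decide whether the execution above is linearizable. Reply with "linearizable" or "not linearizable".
one valid linearization: op1, op3, op2, op4, op5, op6, op7
step 1: op1 put(99) — queue <99>
step 2: op3 take() → 99 — queue <>
step 3: op2 take() → empty — queue <>
step 4: op4 put(64) — queue <64>
step 5: op5 put(27) — queue <64,27>
step 6: op6 take() → 64 — queue <27>
step 7: op7 take() → 27 — queue <>

linearizable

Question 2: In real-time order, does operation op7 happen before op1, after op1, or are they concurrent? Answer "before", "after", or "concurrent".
Answer: after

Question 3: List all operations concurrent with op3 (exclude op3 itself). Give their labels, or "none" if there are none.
Answer: op2, op4, op5, op6, op7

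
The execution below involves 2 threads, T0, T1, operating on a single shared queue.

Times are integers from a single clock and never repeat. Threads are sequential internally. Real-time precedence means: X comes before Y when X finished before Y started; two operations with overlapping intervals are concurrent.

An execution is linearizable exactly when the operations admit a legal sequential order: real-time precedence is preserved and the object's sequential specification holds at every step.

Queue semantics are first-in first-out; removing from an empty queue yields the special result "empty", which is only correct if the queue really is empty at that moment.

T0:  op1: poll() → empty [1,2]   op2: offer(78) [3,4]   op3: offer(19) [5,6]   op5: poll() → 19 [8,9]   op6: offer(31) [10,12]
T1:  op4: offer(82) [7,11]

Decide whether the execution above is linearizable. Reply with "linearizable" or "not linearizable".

events 1..8 are fine; event 9 — the response of op5 at time 9 — makes the prefix non-linearizable
the sole real-time-consistent order of 4 completed operations fails the queue replay
include/drop combinations of the 1 pending operation (op4) were all tried; none helps
e.g. op1, op2, op3, op5 (pending dropped): illegal at step 4, since op5 poll() → 19 cannot apply there

not linearizable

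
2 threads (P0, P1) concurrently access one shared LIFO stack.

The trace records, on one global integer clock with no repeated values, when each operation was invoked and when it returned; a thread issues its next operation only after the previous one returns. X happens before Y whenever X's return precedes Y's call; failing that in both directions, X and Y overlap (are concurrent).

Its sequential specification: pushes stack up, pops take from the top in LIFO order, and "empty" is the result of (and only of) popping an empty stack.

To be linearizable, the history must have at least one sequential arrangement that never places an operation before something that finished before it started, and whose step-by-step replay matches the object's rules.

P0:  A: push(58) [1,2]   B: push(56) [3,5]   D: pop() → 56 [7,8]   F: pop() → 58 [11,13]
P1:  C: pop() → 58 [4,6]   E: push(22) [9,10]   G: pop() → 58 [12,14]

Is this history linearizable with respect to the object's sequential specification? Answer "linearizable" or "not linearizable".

not linearizable

prefix check: 1..12 passes, 1..13 fails once F's time-13 response joins
2 orders of the 6 completed LIFO stack ops respect real time; none is legal
including or dropping the 1 pending operation (G) in any combination fails
take A, B, C, D, E, F (pending dropped): step 3 already fails, because C pop() → 58 cannot occur there
take A, C, B, D, E, F (pending dropped): step 6 already fails, because F pop() → 58 cannot occur there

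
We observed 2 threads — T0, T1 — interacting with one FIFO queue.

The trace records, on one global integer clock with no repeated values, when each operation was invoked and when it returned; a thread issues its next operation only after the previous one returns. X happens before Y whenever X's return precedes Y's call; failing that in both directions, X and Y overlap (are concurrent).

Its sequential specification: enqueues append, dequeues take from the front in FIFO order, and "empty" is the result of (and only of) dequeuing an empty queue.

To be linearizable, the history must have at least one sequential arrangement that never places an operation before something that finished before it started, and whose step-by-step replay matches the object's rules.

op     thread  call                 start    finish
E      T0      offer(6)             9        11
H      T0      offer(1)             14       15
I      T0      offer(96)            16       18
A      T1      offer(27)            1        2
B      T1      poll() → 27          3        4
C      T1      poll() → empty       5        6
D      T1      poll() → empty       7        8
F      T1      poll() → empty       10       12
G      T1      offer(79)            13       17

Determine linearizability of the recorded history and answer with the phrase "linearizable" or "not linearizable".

one valid linearization: A, B, C, D, F, E, G, H, I
after step 1 (A offer(27)): queue <27>
after step 2 (B poll() → 27): queue <>
after step 3 (C poll() → empty): queue <>
after step 4 (D poll() → empty): queue <>
after step 5 (F poll() → empty): queue <>
after step 6 (E offer(6)): queue <6>
after step 7 (G offer(79)): queue <6,79>
after step 8 (H offer(1)): queue <6,79,1>
after step 9 (I offer(96)): queue <6,79,1,96>

linearizable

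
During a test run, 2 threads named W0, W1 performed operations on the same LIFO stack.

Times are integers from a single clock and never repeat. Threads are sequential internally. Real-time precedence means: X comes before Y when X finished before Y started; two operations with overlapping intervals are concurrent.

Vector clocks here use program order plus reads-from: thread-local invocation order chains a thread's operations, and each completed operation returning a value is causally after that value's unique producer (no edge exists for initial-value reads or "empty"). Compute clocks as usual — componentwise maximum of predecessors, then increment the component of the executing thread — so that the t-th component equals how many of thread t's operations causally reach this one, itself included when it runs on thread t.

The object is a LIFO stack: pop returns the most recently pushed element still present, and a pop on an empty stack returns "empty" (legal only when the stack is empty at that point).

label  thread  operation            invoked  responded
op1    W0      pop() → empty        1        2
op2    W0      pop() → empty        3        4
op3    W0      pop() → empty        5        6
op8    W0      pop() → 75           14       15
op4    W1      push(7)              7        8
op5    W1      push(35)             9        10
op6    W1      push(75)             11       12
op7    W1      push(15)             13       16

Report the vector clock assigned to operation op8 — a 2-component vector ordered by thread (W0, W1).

(4, 3)

VC(op4, invoked at 7): no causal predecessors; +1 on W1 → (0, 1)
VC(op1, invoked at 1): no causal predecessors; +1 on W0 → (1, 0)
op5 (invocation 9): componentwise max over VC(op4)=(0, 1), +1 at W1, giving (0, 2)
op2 (invocation 3): componentwise max over VC(op1)=(1, 0), +1 at W0, giving (2, 0)
op6 (invocation 11): componentwise max over VC(op5)=(0, 2), +1 at W1, giving (0, 3)
op3 (invocation 5): componentwise max over VC(op2)=(2, 0), +1 at W0, giving (3, 0)
op7 (invocation 13): componentwise max over VC(op6)=(0, 3), +1 at W1, giving (0, 4)
op8 (invocation 14): componentwise max over VC(op3)=(3, 0), VC(op6)=(0, 3), +1 at W0, giving (4, 3)
target: VC(op8) = (4, 3)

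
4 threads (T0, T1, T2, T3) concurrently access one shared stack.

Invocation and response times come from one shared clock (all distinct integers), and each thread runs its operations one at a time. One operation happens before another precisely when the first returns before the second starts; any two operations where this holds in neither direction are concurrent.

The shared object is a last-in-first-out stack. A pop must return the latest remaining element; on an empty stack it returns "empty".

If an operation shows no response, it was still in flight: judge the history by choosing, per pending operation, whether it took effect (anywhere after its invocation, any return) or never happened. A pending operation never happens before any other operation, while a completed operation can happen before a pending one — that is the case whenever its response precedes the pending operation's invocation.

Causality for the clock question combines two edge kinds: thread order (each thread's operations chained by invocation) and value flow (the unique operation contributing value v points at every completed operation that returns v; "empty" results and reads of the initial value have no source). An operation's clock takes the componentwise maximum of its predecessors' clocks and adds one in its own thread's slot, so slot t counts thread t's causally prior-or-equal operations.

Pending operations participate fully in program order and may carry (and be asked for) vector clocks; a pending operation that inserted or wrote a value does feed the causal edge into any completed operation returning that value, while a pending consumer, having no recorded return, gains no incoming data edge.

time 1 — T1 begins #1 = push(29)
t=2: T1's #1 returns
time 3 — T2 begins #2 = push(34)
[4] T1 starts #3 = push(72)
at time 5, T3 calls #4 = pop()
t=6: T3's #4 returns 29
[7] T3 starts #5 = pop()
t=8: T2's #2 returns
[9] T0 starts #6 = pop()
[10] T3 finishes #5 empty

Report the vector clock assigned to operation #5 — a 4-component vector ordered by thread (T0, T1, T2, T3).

(0, 1, 0, 2)

invoked at 3, #2 has no predecessors; its own T2 bump gives (0, 0, 1, 0)
invoked at 1, #1 has no predecessors; its own T1 bump gives (0, 1, 0, 0)
invoked at 9, #6 has no predecessors; its own T0 bump gives (1, 0, 0, 0)
from VC(#1)=(0, 1, 0, 0), #4 (invoked 5) maxes components and bumps T3 → (0, 1, 0, 1)
from VC(#1)=(0, 1, 0, 0), #3 (invoked 4) maxes components and bumps T1 → (0, 2, 0, 0)
from VC(#4)=(0, 1, 0, 1), #5 (invoked 7) maxes components and bumps T3 → (0, 1, 0, 2)
target: VC(#5) = (0, 1, 0, 2)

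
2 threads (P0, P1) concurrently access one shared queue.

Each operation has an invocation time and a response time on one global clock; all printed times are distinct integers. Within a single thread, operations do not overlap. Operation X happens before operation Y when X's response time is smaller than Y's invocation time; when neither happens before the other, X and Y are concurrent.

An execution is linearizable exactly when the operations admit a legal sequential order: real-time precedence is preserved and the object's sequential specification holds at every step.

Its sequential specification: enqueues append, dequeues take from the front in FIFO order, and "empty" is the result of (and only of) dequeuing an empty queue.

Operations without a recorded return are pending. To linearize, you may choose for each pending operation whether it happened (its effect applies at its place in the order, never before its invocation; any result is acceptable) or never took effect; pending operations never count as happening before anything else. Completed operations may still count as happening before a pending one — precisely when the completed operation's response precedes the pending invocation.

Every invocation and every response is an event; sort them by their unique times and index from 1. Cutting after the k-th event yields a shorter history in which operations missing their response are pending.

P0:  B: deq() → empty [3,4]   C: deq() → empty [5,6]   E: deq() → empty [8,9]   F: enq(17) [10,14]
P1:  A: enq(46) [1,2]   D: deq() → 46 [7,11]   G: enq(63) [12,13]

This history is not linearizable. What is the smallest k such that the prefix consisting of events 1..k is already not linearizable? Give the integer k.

events 1..3 are linearizable, e.g. via A:
step 1: A enq(46) — queue <46>
with event 4 included (B responding at time 4), all real-time-consistent orders fail
take A, B: step 2 already fails, because B deq() → empty cannot occur there

4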